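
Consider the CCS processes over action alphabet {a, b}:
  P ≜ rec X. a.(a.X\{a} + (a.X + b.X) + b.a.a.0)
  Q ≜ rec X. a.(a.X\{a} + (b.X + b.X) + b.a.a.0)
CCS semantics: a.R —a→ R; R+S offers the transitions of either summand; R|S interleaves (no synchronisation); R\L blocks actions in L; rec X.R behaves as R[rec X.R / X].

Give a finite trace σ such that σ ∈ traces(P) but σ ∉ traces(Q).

Reachable graph of P (6 states):
  p0 = rec X. a.(a.X\{a} + (a.X + b.X) + b.a.a.0) → --a--▸ p1
  p1 = a.(rec X. a.(a.X\{a} + (a.X + b.X) + b.a.a.0))\{a} + (a.(rec X. a.(a.X\{a} + (a.X + b.X) + b.a.a.0)) + b.(rec X. a.(a.X\{a} + (a.X + b.X) + b.a.a.0))) + b.a.a.0 → --a--▸ p0, --a--▸ p2, --b--▸ p0, --b--▸ p3
  p2 = (rec X. a.(a.X\{a} + (a.X + b.X) + b.a.a.0))\{a} → (no moves)
  p3 = a.a.0 → --a--▸ p4
  p4 = a.0 → --a--▸ p5
  p5 = 0 → (no moves)
Reachable graph of Q (6 states):
  q0 = rec X. a.(a.X\{a} + (b.X + b.X) + b.a.a.0) → --a--▸ q1
  q1 = a.(rec X. a.(a.X\{a} + (b.X + b.X) + b.a.a.0))\{a} + (b.(rec X. a.(a.X\{a} + (b.X + b.X) + b.a.a.0)) + b.(rec X. a.(a.X\{a} + (b.X + b.X) + b.a.a.0))) + b.a.a.0 → --a--▸ q2, --b--▸ q0, --b--▸ q3
  q2 = (rec X. a.(a.X\{a} + (b.X + b.X) + b.a.a.0))\{a} → (no moves)
  q3 = a.a.0 → --a--▸ q4
  q4 = a.0 → --a--▸ q5
  q5 = 0 → (no moves)
Run σ = ⟨aaa⟩ on P: start {p0}
  step 1 (a): {p1}
  step 2 (a): {p0, p2}
  step 3 (a): {p1}
  ✓ P
Run σ = ⟨aaa⟩ on Q: start {q0}
  step 1 (a): {q1}
  step 2 (a): {q2}
  step 3 (a): ∅  — Q cannot continue

aaa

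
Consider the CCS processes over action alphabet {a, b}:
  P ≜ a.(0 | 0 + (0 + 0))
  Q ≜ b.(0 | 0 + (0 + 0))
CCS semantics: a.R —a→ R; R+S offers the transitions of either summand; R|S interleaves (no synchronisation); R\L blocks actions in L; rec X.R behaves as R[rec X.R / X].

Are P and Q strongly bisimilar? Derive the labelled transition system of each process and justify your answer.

P's transition system — 2 states:
  p0 = a.(0 | 0 + (0 + 0)) | —a→ p1
  p1 = 0 | 0 + (0 + 0) | (no moves)
Q's transition system — 2 states:
  q0 = b.(0 | 0 + (0 + 0)) | —b→ q1
  q1 = 0 | 0 + (0 + 0) | (no moves)
Partition-refinement fixed point:
  B0 = {p0}
  B1 = {p1, q1}
  B2 = {q0}
p0 ∈ B0, q0 ∈ B2 → different blocks

not bisimilar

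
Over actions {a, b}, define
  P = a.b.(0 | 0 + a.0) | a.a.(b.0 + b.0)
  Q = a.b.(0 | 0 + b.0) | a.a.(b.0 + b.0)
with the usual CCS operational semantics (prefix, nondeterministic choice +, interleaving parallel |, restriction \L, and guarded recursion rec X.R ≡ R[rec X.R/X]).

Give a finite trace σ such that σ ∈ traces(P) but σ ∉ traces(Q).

aaaba

Reachable graph of P (16 states):
  p0 = a.b.(0 | 0 + a.0) | a.a.(b.0 + b.0) ⊢ =a=> p1, =a=> p2
  p1 = a.b.(0 | 0 + a.0) | a.(b.0 + b.0) ⊢ =a=> p3, =a=> p4
  p2 = b.(0 | 0 + a.0) | a.a.(b.0 + b.0) ⊢ =a=> p4, =b=> p5
  p3 = a.b.(0 | 0 + a.0) | (b.0 + b.0) ⊢ =a=> p6, =b=> p7
  p4 = b.(0 | 0 + a.0) | a.(b.0 + b.0) ⊢ =a=> p6, =b=> p8
  p5 = (0 | 0 + a.0) | a.a.(b.0 + b.0) ⊢ =a=> p8, =a=> p9
  p6 = b.(0 | 0 + a.0) | (b.0 + b.0) ⊢ =b=> p10, =b=> p11
  p7 = a.b.(0 | 0 + a.0) | 0 ⊢ =a=> p11
  p8 = (0 | 0 + a.0) | a.(b.0 + b.0) ⊢ =a=> p10, =a=> p12
  p9 = 0 | a.a.(b.0 + b.0) ⊢ =a=> p12
  p10 = (0 | 0 + a.0) | (b.0 + b.0) ⊢ =a=> p13, =b=> p14
  p11 = b.(0 | 0 + a.0) | 0 ⊢ =b=> p14
  p12 = 0 | a.(b.0 + b.0) ⊢ =a=> p13
  p13 = 0 | (b.0 + b.0) ⊢ =b=> p15
  p14 = (0 | 0 + a.0) | 0 ⊢ =a=> p15
  p15 = 0 | 0 ⊢ (no moves)
Reachable graph of Q (16 states):
  q0 = a.b.(0 | 0 + b.0) | a.a.(b.0 + b.0) ⊢ =a=> q1, =a=> q2
  q1 = a.b.(0 | 0 + b.0) | a.(b.0 + b.0) ⊢ =a=> q3, =a=> q4
  q2 = b.(0 | 0 + b.0) | a.a.(b.0 + b.0) ⊢ =a=> q4, =b=> q5
  q3 = a.b.(0 | 0 + b.0) | (b.0 + b.0) ⊢ =a=> q6, =b=> q7
  q4 = b.(0 | 0 + b.0) | a.(b.0 + b.0) ⊢ =a=> q6, =b=> q8
  q5 = (0 | 0 + b.0) | a.a.(b.0 + b.0) ⊢ =a=> q8, =b=> q9
  q6 = b.(0 | 0 + b.0) | (b.0 + b.0) ⊢ =b=> q10, =b=> q11
  q7 = a.b.(0 | 0 + b.0) | 0 ⊢ =a=> q11
  q8 = (0 | 0 + b.0) | a.(b.0 + b.0) ⊢ =a=> q10, =b=> q12
  q9 = 0 | a.a.(b.0 + b.0) ⊢ =a=> q12
  q10 = (0 | 0 + b.0) | (b.0 + b.0) ⊢ =b=> q13, =b=> q14
  q11 = b.(0 | 0 + b.0) | 0 ⊢ =b=> q13
  q12 = 0 | a.(b.0 + b.0) ⊢ =a=> q14
  q13 = (0 | 0 + b.0) | 0 ⊢ =b=> q15
  q14 = 0 | (b.0 + b.0) ⊢ =b=> q15
  q15 = 0 | 0 ⊢ (no moves)
Trace ⟨aaaba⟩ through P, begin at {p0}:
  [1] a ⇒ {p1, p2}
  [2] a ⇒ {p3, p4}
  [3] a ⇒ {p6}
  [4] b ⇒ {p10, p11}
  [5] a ⇒ {p13}
  P completes σ.
Trace ⟨aaaba⟩ through Q, begin at {q0}:
  [1] a ⇒ {q1, q2}
  [2] a ⇒ {q3, q4}
  [3] a ⇒ {q6}
  [4] b ⇒ {q10, q11}
  [5] a ⇒ ∅ (Q stuck)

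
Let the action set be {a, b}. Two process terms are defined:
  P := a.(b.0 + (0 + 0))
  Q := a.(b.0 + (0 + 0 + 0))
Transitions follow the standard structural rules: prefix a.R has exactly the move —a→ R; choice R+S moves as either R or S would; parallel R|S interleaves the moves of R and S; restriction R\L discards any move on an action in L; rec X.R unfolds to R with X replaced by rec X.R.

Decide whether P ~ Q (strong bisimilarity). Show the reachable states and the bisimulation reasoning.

P's transition system — 3 states:
  u0 = a.(b.0 + (0 + 0)) → -a-> u1
  u1 = b.0 + (0 + 0) → -b-> u2
  u2 = 0 → ·
Q's transition system — 3 states:
  v0 = a.(b.0 + (0 + 0 + 0)) → -a-> v1
  v1 = b.0 + (0 + 0 + 0) → -b-> v2
  v2 = 0 → ·
Bisimilarity quotient blocks:
  B0 = {u0, v0}
  B1 = {u1, v1}
  B2 = {u2, v2}
u0 ∈ B0, v0 ∈ B0 → same block

P ~ Q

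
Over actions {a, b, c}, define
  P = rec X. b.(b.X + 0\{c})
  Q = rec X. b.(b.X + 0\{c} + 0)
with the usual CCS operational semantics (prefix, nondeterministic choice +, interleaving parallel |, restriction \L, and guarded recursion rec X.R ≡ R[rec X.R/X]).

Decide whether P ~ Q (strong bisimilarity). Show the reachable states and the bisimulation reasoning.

P's transition system — 2 states:
  m0 = rec X. b.(b.X + 0\{c}) ⊢ -b-> m1
  m1 = b.(rec X. b.(b.X + 0\{c})) + 0\{c} ⊢ -b-> m0
Q's transition system — 2 states:
  n0 = rec X. b.(b.X + 0\{c} + 0) ⊢ -b-> n1
  n1 = b.(rec X. b.(b.X + 0\{c} + 0)) + 0\{c} + 0 ⊢ -b-> n0
Partition-refinement fixed point:
  B0 = {m0, m1, n0, n1}
m0 ∈ B0, n0 ∈ B0 → same block

YES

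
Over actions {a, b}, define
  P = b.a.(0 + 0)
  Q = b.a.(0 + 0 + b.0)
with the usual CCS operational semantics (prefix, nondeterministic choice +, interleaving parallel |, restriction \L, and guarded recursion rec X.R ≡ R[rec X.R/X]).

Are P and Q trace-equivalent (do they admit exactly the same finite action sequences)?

Reachable graph of P (3 states):
  u0 = b.a.(0 + 0) ⊢ -b-> u1
  u1 = a.(0 + 0) ⊢ -a-> u2
  u2 = 0 + 0 ⊢ ∅
Reachable graph of Q (4 states):
  v0 = b.a.(0 + 0 + b.0) ⊢ -b-> v1
  v1 = a.(0 + 0 + b.0) ⊢ -a-> v2
  v2 = 0 + 0 + b.0 ⊢ -b-> v3
  v3 = 0 ⊢ ∅
Run σ = ⟨bab⟩ on Q: start {v0}
  [1] b ⇒ {v1}
  [2] a ⇒ {v2}
  [3] b ⇒ {v3}
  Q completes σ.
Run σ = ⟨bab⟩ on P: start {u0}
  [1] b ⇒ {u1}
  [2] a ⇒ {u2}
  [3] b ⇒ ∅  — P cannot continue

trace-distinct — witness ⟨bab⟩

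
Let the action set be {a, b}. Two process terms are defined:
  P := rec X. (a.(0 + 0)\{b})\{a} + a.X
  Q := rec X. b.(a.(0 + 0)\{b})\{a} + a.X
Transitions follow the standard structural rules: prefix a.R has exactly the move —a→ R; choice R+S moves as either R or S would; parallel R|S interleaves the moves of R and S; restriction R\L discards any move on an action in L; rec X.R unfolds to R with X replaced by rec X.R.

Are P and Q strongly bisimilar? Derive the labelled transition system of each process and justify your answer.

LTS(P): 1 reachable states
  m0 = rec X. (a.(0 + 0)\{b})\{a} + a.X | —a→ m0
LTS(Q): 2 reachable states
  n0 = rec X. b.(a.(0 + 0)\{b})\{a} + a.X | —a→ n0, —b→ n1
  n1 = (a.(0 + 0)\{b})\{a} | stopped
Coarsest stable partition (strong bisimilarity classes):
  B0 = {m0}
  B1 = {n0}
  B2 = {n1}
m0 ∈ B0, n0 ∈ B1 → different blocks

P ≁ Q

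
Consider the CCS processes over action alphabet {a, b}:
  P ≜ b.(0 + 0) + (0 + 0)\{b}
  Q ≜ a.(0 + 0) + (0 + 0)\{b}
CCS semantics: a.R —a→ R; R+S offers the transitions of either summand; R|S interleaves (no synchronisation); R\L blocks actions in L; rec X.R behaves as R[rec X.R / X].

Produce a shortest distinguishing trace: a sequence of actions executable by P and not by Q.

b

LTS(P): 2 reachable states
  p0 = b.(0 + 0) + (0 + 0)\{b} | =b=> p1
  p1 = 0 + 0 | ∅
LTS(Q): 2 reachable states
  q0 = a.(0 + 0) + (0 + 0)\{b} | =a=> q1
  q1 = 0 + 0 | ∅
Run σ = ⟨b⟩ on P: start {p0}
  after b @ step 1: {p1}
  — P admits the full trace.
Run σ = ⟨b⟩ on Q: start {q0}
  after b @ step 1: ∅  — Q cannot continue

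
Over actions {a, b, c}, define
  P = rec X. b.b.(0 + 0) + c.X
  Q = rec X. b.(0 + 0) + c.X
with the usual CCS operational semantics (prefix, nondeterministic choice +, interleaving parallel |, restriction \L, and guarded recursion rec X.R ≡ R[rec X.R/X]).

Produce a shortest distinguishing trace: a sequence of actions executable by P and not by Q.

P's transition system — 3 states:
  p0 = rec X. b.b.(0 + 0) + c.X has moves ··b··> p1, ··c··> p0
  p1 = b.(0 + 0) has moves ··b··> p2
  p2 = 0 + 0 has moves (no moves)
Q's transition system — 2 states:
  q0 = rec X. b.(0 + 0) + c.X has moves ··b··> q1, ··c··> q0
  q1 = 0 + 0 has moves (no moves)
Executing bb from P (initial set {p0}):
  step 1 (b): {p1}
  step 2 (b): {p2}
  — P admits the full trace.
Executing bb from Q (initial set {q0}):
  step 1 (b): {q1}
  step 2 (b): ∅  — Q cannot continue

bb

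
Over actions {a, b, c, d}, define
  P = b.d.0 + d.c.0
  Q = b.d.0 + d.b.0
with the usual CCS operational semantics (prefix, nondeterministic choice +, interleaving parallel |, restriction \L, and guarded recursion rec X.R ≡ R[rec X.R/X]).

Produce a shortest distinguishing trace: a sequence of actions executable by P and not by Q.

LTS(P): 4 reachable states
  m0 = b.d.0 + d.c.0 → -b-> m1, -d-> m2
  m1 = d.0 → -d-> m3
  m2 = c.0 → -c-> m3
  m3 = 0 → (no moves)
LTS(Q): 4 reachable states
  n0 = b.d.0 + d.b.0 → -b-> n1, -d-> n2
  n1 = d.0 → -d-> n3
  n2 = b.0 → -b-> n3
  n3 = 0 → (no moves)
Trace ⟨dc⟩ through P, begin at {m0}:
  after d @ step 1: {m2}
  after c @ step 2: {m3}
  ✓ P
Trace ⟨dc⟩ through Q, begin at {n0}:
  after d @ step 1: {n2}
  after c @ step 2: ∅ (Q stuck)

dc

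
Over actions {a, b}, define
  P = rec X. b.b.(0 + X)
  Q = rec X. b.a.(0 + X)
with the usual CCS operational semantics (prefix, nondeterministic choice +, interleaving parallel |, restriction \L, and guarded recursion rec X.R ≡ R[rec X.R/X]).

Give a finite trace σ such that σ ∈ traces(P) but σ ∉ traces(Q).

bb

P's transition system — 3 states:
  u0 = rec X. b.b.(0 + X) has moves ··b··> u1
  u1 = b.(0 + (rec X. b.b.(0 + X))) has moves ··b··> u2
  u2 = 0 + (rec X. b.b.(0 + X)) has moves ··b··> u1
Q's transition system — 3 states:
  v0 = rec X. b.a.(0 + X) has moves ··b··> v1
  v1 = a.(0 + (rec X. b.a.(0 + X))) has moves ··a··> v2
  v2 = 0 + (rec X. b.a.(0 + X)) has moves ··b··> v1
Run σ = ⟨bb⟩ on P: start {u0}
  step 1 (b): {u1}
  step 2 (b): {u2}
  — P admits the full trace.
Run σ = ⟨bb⟩ on Q: start {v0}
  step 1 (b): {v1}
  step 2 (b): ∅  — Q cannot continue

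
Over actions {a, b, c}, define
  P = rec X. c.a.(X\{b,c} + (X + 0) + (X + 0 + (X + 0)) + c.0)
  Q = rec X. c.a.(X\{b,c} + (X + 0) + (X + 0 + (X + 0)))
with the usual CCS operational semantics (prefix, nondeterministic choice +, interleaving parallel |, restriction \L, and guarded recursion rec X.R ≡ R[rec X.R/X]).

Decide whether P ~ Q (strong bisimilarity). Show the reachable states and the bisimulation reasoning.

not bisimilar

P's transition system — 4 states:
  p0 = rec X. c.a.(X\{b,c} + (X + 0) + (X + 0 + (X + 0)) + c.0) :: -c-> p1
  p1 = a.((rec X. c.a.(X\{b,c} + (X + 0) + (X + 0 + (X + 0)) + c.0))\{b,c} + ((rec X. c.a.(X\{b,c} + (X + 0) + (X + 0 + (X + 0)) + c.0)) + 0) + ((rec X. c.a.(X\{b,c} + (X + 0) + (X + 0 + (X + 0)) + c.0)) + 0 + ((rec X. c.a.(X\{b,c} + (X + 0) + (X + 0 + (X + 0)) + c.0)) + 0)) + c.0) :: -a-> p2
  p2 = (rec X. c.a.(X\{b,c} + (X + 0) + (X + 0 + (X + 0)) + c.0))\{b,c} + ((rec X. c.a.(X\{b,c} + (X + 0) + (X + 0 + (X + 0)) + c.0)) + 0) + ((rec X. c.a.(X\{b,c} + (X + 0) + (X + 0 + (X + 0)) + c.0)) + 0 + ((rec X. c.a.(X\{b,c} + (X + 0) + (X + 0 + (X + 0)) + c.0)) + 0)) + c.0 :: -c-> p1, -c-> p3
  p3 = 0 :: ∅
Q's transition system — 3 states:
  q0 = rec X. c.a.(X\{b,c} + (X + 0) + (X + 0 + (X + 0))) :: -c-> q1
  q1 = a.((rec X. c.a.(X\{b,c} + (X + 0) + (X + 0 + (X + 0))))\{b,c} + ((rec X. c.a.(X\{b,c} + (X + 0) + (X + 0 + (X + 0)))) + 0) + ((rec X. c.a.(X\{b,c} + (X + 0) + (X + 0 + (X + 0)))) + 0 + ((rec X. c.a.(X\{b,c} + (X + 0) + (X + 0 + (X + 0)))) + 0))) :: -a-> q2
  q2 = (rec X. c.a.(X\{b,c} + (X + 0) + (X + 0 + (X + 0))))\{b,c} + ((rec X. c.a.(X\{b,c} + (X + 0) + (X + 0 + (X + 0)))) + 0) + ((rec X. c.a.(X\{b,c} + (X + 0) + (X + 0 + (X + 0)))) + 0 + ((rec X. c.a.(X\{b,c} + (X + 0) + (X + 0 + (X + 0)))) + 0)) :: -c-> q1
Bisimilarity quotient blocks:
  B0 = {p0}
  B1 = {p1}
  B2 = {p2}
  B3 = {p3}
  B4 = {q0, q2}
  B5 = {q1}
p0 ∈ B0, q0 ∈ B4 → different blocks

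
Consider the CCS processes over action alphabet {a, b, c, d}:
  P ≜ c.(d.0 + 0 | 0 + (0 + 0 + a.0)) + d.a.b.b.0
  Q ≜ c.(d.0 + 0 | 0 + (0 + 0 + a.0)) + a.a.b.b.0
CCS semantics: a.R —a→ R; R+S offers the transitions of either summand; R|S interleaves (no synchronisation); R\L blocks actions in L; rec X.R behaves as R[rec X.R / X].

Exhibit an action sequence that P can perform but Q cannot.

d

P's transition system — 6 states:
  s0 = c.(d.0 + 0 | 0 + (0 + 0 + a.0)) + d.a.b.b.0 ⊢ --c--▸ s1, --d--▸ s2
  s1 = d.0 + 0 | 0 + (0 + 0 + a.0) ⊢ --a--▸ s3, --d--▸ s3
  s2 = a.b.b.0 ⊢ --a--▸ s4
  s3 = 0 ⊢ ∅
  s4 = b.b.0 ⊢ --b--▸ s5
  s5 = b.0 ⊢ --b--▸ s3
Q's transition system — 6 states:
  t0 = c.(d.0 + 0 | 0 + (0 + 0 + a.0)) + a.a.b.b.0 ⊢ --a--▸ t1, --c--▸ t2
  t1 = a.b.b.0 ⊢ --a--▸ t3
  t2 = d.0 + 0 | 0 + (0 + 0 + a.0) ⊢ --a--▸ t4, --d--▸ t4
  t3 = b.b.0 ⊢ --b--▸ t5
  t4 = 0 ⊢ ∅
  t5 = b.0 ⊢ --b--▸ t4
Executing d from P (initial set {s0}):
  step 1 (d): {s2}
  — P admits the full trace.
Executing d from Q (initial set {t0}):
  step 1 (d): no successor for Q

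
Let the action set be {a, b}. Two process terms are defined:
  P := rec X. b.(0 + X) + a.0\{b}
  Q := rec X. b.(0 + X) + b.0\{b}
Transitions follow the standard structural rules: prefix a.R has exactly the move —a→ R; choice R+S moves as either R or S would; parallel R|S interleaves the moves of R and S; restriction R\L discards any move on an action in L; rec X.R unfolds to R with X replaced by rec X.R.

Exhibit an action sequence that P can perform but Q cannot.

P's transition system — 3 states:
  p0 = rec X. b.(0 + X) + a.0\{b} | -a-> p1, -b-> p2
  p1 = 0\{b} | deadlocked
  p2 = 0 + (rec X. b.(0 + X) + a.0\{b}) | -a-> p1, -b-> p2
Q's transition system — 3 states:
  q0 = rec X. b.(0 + X) + b.0\{b} | -b-> q1, -b-> q2
  q1 = 0 + (rec X. b.(0 + X) + b.0\{b}) | -b-> q1, -b-> q2
  q2 = 0\{b} | deadlocked
Trace ⟨a⟩ through P, begin at {p0}:
  step 1 (a): {p1}
  — P admits the full trace.
Trace ⟨a⟩ through Q, begin at {q0}:
  step 1 (a): no successor for Q

a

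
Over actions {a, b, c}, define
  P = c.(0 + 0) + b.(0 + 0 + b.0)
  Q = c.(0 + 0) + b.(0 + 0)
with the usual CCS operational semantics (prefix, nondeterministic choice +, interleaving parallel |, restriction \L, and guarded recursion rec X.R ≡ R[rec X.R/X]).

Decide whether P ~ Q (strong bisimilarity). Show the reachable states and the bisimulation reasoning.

Reachable graph of P (4 states):
  p0 = c.(0 + 0) + b.(0 + 0 + b.0) has moves --b--▸ p1, --c--▸ p2
  p1 = 0 + 0 + b.0 has moves --b--▸ p3
  p2 = 0 + 0 has moves ∅
  p3 = 0 has moves ∅
Reachable graph of Q (2 states):
  q0 = c.(0 + 0) + b.(0 + 0) has moves --b--▸ q1, --c--▸ q1
  q1 = 0 + 0 has moves ∅
Coarsest stable partition (strong bisimilarity classes):
  B0 = {p0}
  B1 = {p2, p3, q1}
  B2 = {p1}
  B3 = {q0}
p0 ∈ B0, q0 ∈ B3 → different blocks

P ≁ Q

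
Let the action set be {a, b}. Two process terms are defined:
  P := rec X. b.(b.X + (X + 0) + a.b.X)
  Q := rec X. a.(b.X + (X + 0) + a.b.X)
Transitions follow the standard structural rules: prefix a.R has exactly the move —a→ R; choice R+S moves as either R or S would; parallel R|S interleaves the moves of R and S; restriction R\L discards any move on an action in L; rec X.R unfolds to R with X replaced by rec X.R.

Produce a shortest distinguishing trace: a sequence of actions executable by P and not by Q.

P's transition system — 3 states:
  u0 = rec X. b.(b.X + (X + 0) + a.b.X) ⊢ -b-> u1
  u1 = b.(rec X. b.(b.X + (X + 0) + a.b.X)) + ((rec X. b.(b.X + (X + 0) + a.b.X)) + 0) + a.b.(rec X. b.(b.X + (X + 0) + a.b.X)) ⊢ -a-> u2, -b-> u0, -b-> u1
  u2 = b.(rec X. b.(b.X + (X + 0) + a.b.X)) ⊢ -b-> u0
Q's transition system — 3 states:
  v0 = rec X. a.(b.X + (X + 0) + a.b.X) ⊢ -a-> v1
  v1 = b.(rec X. a.(b.X + (X + 0) + a.b.X)) + ((rec X. a.(b.X + (X + 0) + a.b.X)) + 0) + a.b.(rec X. a.(b.X + (X + 0) + a.b.X)) ⊢ -a-> v1, -a-> v2, -b-> v0
  v2 = b.(rec X. a.(b.X + (X + 0) + a.b.X)) ⊢ -b-> v0
Executing b from P (initial set {u0}):
  step 1 (b): {u1}
  P completes σ.
Executing b from Q (initial set {v0}):
  step 1 (b): ∅  — Q cannot continue

b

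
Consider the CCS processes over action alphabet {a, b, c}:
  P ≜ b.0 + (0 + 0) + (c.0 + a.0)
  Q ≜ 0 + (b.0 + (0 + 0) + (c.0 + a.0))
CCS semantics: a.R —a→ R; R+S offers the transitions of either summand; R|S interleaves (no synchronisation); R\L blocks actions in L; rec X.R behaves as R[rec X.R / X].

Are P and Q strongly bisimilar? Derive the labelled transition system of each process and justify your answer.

Reachable graph of P (2 states):
  s0 = b.0 + (0 + 0) + (c.0 + a.0) has moves ··a··> s1, ··b··> s1, ··c··> s1
  s1 = 0 has moves stopped
Reachable graph of Q (2 states):
  t0 = 0 + (b.0 + (0 + 0) + (c.0 + a.0)) has moves ··a··> t1, ··b··> t1, ··c··> t1
  t1 = 0 has moves stopped
Bisimilarity quotient blocks:
  B0 = {s0, t0}
  B1 = {s1, t1}
s0 ∈ B0, t0 ∈ B0 → same block

P ~ Q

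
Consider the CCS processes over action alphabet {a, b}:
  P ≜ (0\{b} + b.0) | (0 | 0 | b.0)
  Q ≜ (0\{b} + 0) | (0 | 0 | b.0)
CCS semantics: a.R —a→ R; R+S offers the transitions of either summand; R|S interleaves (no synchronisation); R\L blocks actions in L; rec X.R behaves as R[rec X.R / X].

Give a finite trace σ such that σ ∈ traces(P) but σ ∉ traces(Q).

Reachable graph of P (4 states):
  p0 = (0\{b} + b.0) | (0 | 0 | b.0) | -b-> p1, -b-> p2
  p1 = (0\{b} + b.0) | (0 | 0 | 0) | -b-> p3
  p2 = 0 | (0 | 0 | b.0) | -b-> p3
  p3 = 0 | (0 | 0 | 0) | ·
Reachable graph of Q (2 states):
  q0 = (0\{b} + 0) | (0 | 0 | b.0) | -b-> q1
  q1 = (0\{b} + 0) | (0 | 0 | 0) | ·
Trace ⟨bb⟩ through P, begin at {p0}:
  after b @ step 1: {p1, p2}
  after b @ step 2: {p3}
  P completes σ.
Trace ⟨bb⟩ through Q, begin at {q0}:
  after b @ step 1: {q1}
  after b @ step 2: ∅  — Q cannot continue

bb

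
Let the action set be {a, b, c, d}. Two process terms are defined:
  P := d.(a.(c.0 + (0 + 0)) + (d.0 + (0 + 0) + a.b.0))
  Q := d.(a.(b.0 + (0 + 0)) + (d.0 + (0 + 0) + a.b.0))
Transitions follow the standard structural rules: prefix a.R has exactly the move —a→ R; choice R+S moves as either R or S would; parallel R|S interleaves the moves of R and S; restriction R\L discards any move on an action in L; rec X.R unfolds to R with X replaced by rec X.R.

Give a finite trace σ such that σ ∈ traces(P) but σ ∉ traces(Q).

dac

P's transition system — 5 states:
  m0 = d.(a.(c.0 + (0 + 0)) + (d.0 + (0 + 0) + a.b.0)) :: --d--▸ m1
  m1 = a.(c.0 + (0 + 0)) + (d.0 + (0 + 0) + a.b.0) :: --a--▸ m2, --a--▸ m3, --d--▸ m4
  m2 = b.0 :: --b--▸ m4
  m3 = c.0 + (0 + 0) :: --c--▸ m4
  m4 = 0 :: deadlocked
Q's transition system — 5 states:
  n0 = d.(a.(b.0 + (0 + 0)) + (d.0 + (0 + 0) + a.b.0)) :: --d--▸ n1
  n1 = a.(b.0 + (0 + 0)) + (d.0 + (0 + 0) + a.b.0) :: --a--▸ n2, --a--▸ n3, --d--▸ n4
  n2 = b.0 :: --b--▸ n4
  n3 = b.0 + (0 + 0) :: --b--▸ n4
  n4 = 0 :: deadlocked
Executing dac from P (initial set {m0}):
  step 1 (d): {m1}
  step 2 (a): {m2, m3}
  step 3 (c): {m4}
  — P admits the full trace.
Executing dac from Q (initial set {n0}):
  step 1 (d): {n1}
  step 2 (a): {n2, n3}
  step 3 (c): ∅ (Q stuck)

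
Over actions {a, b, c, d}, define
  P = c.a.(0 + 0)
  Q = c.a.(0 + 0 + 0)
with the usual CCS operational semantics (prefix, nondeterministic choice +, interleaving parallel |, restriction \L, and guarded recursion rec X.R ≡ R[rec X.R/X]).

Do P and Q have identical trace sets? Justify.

trace-equivalent

Reachable graph of P (3 states):
  p0 = c.a.(0 + 0) | —c→ p1
  p1 = a.(0 + 0) | —a→ p2
  p2 = 0 + 0 | ·
Reachable graph of Q (3 states):
  q0 = c.a.(0 + 0 + 0) | —c→ q1
  q1 = a.(0 + 0 + 0) | —a→ q2
  q2 = 0 + 0 + 0 | ·
Bisimilarity quotient blocks:
  B0 = {p0, q0}
  B1 = {p1, q1}
  B2 = {p2, q2}
p0 ∈ B0, q0 ∈ B0 → same block
Bisimilar ⇒ trace-equivalent.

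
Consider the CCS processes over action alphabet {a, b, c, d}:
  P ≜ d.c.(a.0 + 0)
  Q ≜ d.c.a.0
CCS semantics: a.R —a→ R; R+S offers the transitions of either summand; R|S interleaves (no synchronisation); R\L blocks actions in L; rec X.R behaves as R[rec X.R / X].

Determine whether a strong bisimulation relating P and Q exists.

Reachable graph of P (4 states):
  s0 = d.c.(a.0 + 0) :: --d--▸ s1
  s1 = c.(a.0 + 0) :: --c--▸ s2
  s2 = a.0 + 0 :: --a--▸ s3
  s3 = 0 :: deadlocked
Reachable graph of Q (4 states):
  t0 = d.c.a.0 :: --d--▸ t1
  t1 = c.a.0 :: --c--▸ t2
  t2 = a.0 :: --a--▸ t3
  t3 = 0 :: deadlocked
Coarsest stable partition (strong bisimilarity classes):
  B0 = {s0, t0}
  B1 = {s1, t1}
  B2 = {s2, t2}
  B3 = {s3, t3}
s0 ∈ B0, t0 ∈ B0 → same block

bisimilar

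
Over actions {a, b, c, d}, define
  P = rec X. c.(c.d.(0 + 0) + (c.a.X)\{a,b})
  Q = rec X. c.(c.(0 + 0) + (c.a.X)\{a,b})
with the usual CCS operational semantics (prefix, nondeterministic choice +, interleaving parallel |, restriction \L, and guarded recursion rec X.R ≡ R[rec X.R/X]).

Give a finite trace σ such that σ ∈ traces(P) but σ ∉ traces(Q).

LTS(P): 5 reachable states
  m0 = rec X. c.(c.d.(0 + 0) + (c.a.X)\{a,b}) → —c→ m1
  m1 = c.d.(0 + 0) + (c.a.(rec X. c.(c.d.(0 + 0) + (c.a.X)\{a,b})))\{a,b} → —c→ m2, —c→ m3
  m2 = (a.(rec X. c.(c.d.(0 + 0) + (c.a.X)\{a,b})))\{a,b} → ·
  m3 = d.(0 + 0) → —d→ m4
  m4 = 0 + 0 → ·
LTS(Q): 4 reachable states
  n0 = rec X. c.(c.(0 + 0) + (c.a.X)\{a,b}) → —c→ n1
  n1 = c.(0 + 0) + (c.a.(rec X. c.(c.(0 + 0) + (c.a.X)\{a,b})))\{a,b} → —c→ n2, —c→ n3
  n2 = (a.(rec X. c.(c.(0 + 0) + (c.a.X)\{a,b})))\{a,b} → ·
  n3 = 0 + 0 → ·
Run σ = ⟨ccd⟩ on P: start {m0}
  [1] c ⇒ {m1}
  [2] c ⇒ {m2, m3}
  [3] d ⇒ {m4}
  P completes σ.
Run σ = ⟨ccd⟩ on Q: start {n0}
  [1] c ⇒ {n1}
  [2] c ⇒ {n2, n3}
  [3] d ⇒ ∅ (Q stuck)

ccd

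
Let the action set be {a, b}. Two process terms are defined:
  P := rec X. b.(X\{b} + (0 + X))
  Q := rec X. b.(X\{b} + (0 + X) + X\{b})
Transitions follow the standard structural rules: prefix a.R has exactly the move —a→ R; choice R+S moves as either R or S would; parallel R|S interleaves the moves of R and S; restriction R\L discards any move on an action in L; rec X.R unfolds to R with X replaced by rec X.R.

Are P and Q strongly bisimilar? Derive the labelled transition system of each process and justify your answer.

YES

Reachable graph of P (2 states):
  s0 = rec X. b.(X\{b} + (0 + X)) :: —b→ s1
  s1 = (rec X. b.(X\{b} + (0 + X)))\{b} + (0 + (rec X. b.(X\{b} + (0 + X)))) :: —b→ s1
Reachable graph of Q (2 states):
  t0 = rec X. b.(X\{b} + (0 + X) + X\{b}) :: —b→ t1
  t1 = (rec X. b.(X\{b} + (0 + X) + X\{b}))\{b} + (0 + (rec X. b.(X\{b} + (0 + X) + X\{b}))) + (rec X. b.(X\{b} + (0 + X) + X\{b}))\{b} :: —b→ t1
Partition-refinement fixed point:
  B0 = {s0, s1, t0, t1}
s0 ∈ B0, t0 ∈ B0 → same block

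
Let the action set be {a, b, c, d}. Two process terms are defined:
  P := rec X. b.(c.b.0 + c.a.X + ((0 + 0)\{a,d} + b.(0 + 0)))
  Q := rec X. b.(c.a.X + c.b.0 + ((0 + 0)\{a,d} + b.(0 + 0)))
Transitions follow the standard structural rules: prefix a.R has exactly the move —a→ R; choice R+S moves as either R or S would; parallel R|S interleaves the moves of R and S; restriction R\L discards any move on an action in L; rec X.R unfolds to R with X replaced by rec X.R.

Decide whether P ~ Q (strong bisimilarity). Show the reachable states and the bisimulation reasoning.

bisimilar

Reachable graph of P (6 states):
  s0 = rec X. b.(c.b.0 + c.a.X + ((0 + 0)\{a,d} + b.(0 + 0))) | --b--▸ s1
  s1 = c.b.0 + c.a.(rec X. b.(c.b.0 + c.a.X + ((0 + 0)\{a,d} + b.(0 + 0)))) + ((0 + 0)\{a,d} + b.(0 + 0)) | --b--▸ s2, --c--▸ s3, --c--▸ s4
  s2 = 0 + 0 | ∅
  s3 = a.(rec X. b.(c.b.0 + c.a.X + ((0 + 0)\{a,d} + b.(0 + 0)))) | --a--▸ s0
  s4 = b.0 | --b--▸ s5
  s5 = 0 | ∅
Reachable graph of Q (6 states):
  t0 = rec X. b.(c.a.X + c.b.0 + ((0 + 0)\{a,d} + b.(0 + 0))) | --b--▸ t1
  t1 = c.a.(rec X. b.(c.a.X + c.b.0 + ((0 + 0)\{a,d} + b.(0 + 0)))) + c.b.0 + ((0 + 0)\{a,d} + b.(0 + 0)) | --b--▸ t2, --c--▸ t3, --c--▸ t4
  t2 = 0 + 0 | ∅
  t3 = a.(rec X. b.(c.a.X + c.b.0 + ((0 + 0)\{a,d} + b.(0 + 0)))) | --a--▸ t0
  t4 = b.0 | --b--▸ t5
  t5 = 0 | ∅
Coarsest stable partition (strong bisimilarity classes):
  B0 = {s0, t0}
  B1 = {s1, t1}
  B2 = {s3, t3}
  B3 = {s2, s5, t2, t5}
  B4 = {s4, t4}
s0 ∈ B0, t0 ∈ B0 → same block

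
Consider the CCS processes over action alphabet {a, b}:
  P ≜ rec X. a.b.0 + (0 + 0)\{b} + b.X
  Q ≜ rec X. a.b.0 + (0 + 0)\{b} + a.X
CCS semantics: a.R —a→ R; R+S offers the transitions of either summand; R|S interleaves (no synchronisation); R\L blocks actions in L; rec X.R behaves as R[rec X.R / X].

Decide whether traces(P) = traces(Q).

trace-distinct — witness ⟨b⟩

LTS(P): 3 reachable states
  s0 = rec X. a.b.0 + (0 + 0)\{b} + b.X → --a--▸ s1, --b--▸ s0
  s1 = b.0 → --b--▸ s2
  s2 = 0 → (no moves)
LTS(Q): 3 reachable states
  t0 = rec X. a.b.0 + (0 + 0)\{b} + a.X → --a--▸ t0, --a--▸ t1
  t1 = b.0 → --b--▸ t2
  t2 = 0 → (no moves)
Trace ⟨b⟩ through P, begin at {s0}:
  after b @ step 1: {s0}
  P completes σ.
Trace ⟨b⟩ through Q, begin at {t0}:
  after b @ step 1: no successor for Q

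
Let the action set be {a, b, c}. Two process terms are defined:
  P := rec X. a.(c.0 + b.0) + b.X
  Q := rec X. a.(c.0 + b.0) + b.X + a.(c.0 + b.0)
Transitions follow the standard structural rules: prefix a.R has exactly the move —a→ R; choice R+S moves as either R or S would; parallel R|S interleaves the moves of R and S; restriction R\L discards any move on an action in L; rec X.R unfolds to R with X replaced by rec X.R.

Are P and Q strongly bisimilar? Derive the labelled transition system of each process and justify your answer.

P ~ Q

P's transition system — 3 states:
  s0 = rec X. a.(c.0 + b.0) + b.X has moves ··a··> s1, ··b··> s0
  s1 = c.0 + b.0 has moves ··b··> s2, ··c··> s2
  s2 = 0 has moves (no moves)
Q's transition system — 3 states:
  t0 = rec X. a.(c.0 + b.0) + b.X + a.(c.0 + b.0) has moves ··a··> t1, ··b··> t0
  t1 = c.0 + b.0 has moves ··b··> t2, ··c··> t2
  t2 = 0 has moves (no moves)
Bisimilarity quotient blocks:
  B0 = {s0, t0}
  B1 = {s1, t1}
  B2 = {s2, t2}
s0 ∈ B0, t0 ∈ B0 → same block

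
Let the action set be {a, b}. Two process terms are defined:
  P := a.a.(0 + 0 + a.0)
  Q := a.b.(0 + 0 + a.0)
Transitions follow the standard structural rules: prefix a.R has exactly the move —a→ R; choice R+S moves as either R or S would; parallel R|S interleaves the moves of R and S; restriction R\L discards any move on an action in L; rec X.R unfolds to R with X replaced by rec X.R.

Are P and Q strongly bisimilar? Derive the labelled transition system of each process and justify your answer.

LTS(P): 4 reachable states
  s0 = a.a.(0 + 0 + a.0) ⊢ —a→ s1
  s1 = a.(0 + 0 + a.0) ⊢ —a→ s2
  s2 = 0 + 0 + a.0 ⊢ —a→ s3
  s3 = 0 ⊢ stopped
LTS(Q): 4 reachable states
  t0 = a.b.(0 + 0 + a.0) ⊢ —a→ t1
  t1 = b.(0 + 0 + a.0) ⊢ —b→ t2
  t2 = 0 + 0 + a.0 ⊢ —a→ t3
  t3 = 0 ⊢ stopped
Partition-refinement fixed point:
  B0 = {s0}
  B1 = {s1}
  B2 = {s2, t2}
  B3 = {s3, t3}
  B4 = {t0}
  B5 = {t1}
s0 ∈ B0, t0 ∈ B4 → different blocks

P ≁ Q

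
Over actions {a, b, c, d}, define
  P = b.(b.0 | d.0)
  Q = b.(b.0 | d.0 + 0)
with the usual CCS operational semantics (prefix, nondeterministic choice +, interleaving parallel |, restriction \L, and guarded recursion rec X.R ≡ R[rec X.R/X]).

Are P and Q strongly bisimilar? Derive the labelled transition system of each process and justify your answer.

bisimilar

P's transition system — 5 states:
  s0 = b.(b.0 | d.0) → -b-> s1
  s1 = b.0 | d.0 → -b-> s2, -d-> s3
  s2 = 0 | d.0 → -d-> s4
  s3 = b.0 | 0 → -b-> s4
  s4 = 0 | 0 → deadlocked
Q's transition system — 5 states:
  t0 = b.(b.0 | d.0 + 0) → -b-> t1
  t1 = b.0 | d.0 + 0 → -b-> t2, -d-> t3
  t2 = 0 | d.0 → -d-> t4
  t3 = b.0 | 0 → -b-> t4
  t4 = 0 | 0 → deadlocked
Coarsest stable partition (strong bisimilarity classes):
  B0 = {s0, t0}
  B1 = {s1, t1}
  B2 = {s3, t3}
  B3 = {s4, t4}
  B4 = {s2, t2}
s0 ∈ B0, t0 ∈ B0 → same block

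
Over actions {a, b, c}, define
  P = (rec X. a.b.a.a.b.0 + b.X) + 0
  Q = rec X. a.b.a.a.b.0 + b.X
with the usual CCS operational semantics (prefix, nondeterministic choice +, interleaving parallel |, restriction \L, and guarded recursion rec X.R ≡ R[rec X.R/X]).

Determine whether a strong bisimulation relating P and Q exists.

LTS(P): 7 reachable states
  s0 = (rec X. a.b.a.a.b.0 + b.X) + 0 → -a-> s1, -b-> s2
  s1 = b.a.a.b.0 → -b-> s3
  s2 = rec X. a.b.a.a.b.0 + b.X → -a-> s1, -b-> s2
  s3 = a.a.b.0 → -a-> s4
  s4 = a.b.0 → -a-> s5
  s5 = b.0 → -b-> s6
  s6 = 0 → ∅
LTS(Q): 6 reachable states
  t0 = rec X. a.b.a.a.b.0 + b.X → -a-> t1, -b-> t0
  t1 = b.a.a.b.0 → -b-> t2
  t2 = a.a.b.0 → -a-> t3
  t3 = a.b.0 → -a-> t4
  t4 = b.0 → -b-> t5
  t5 = 0 → ∅
Coarsest stable partition (strong bisimilarity classes):
  B0 = {s0, s2, t0}
  B1 = {s1, t1}
  B2 = {s3, t2}
  B3 = {s4, t3}
  B4 = {s5, t4}
  B5 = {s6, t5}
s0 ∈ B0, t0 ∈ B0 → same block

bisimilar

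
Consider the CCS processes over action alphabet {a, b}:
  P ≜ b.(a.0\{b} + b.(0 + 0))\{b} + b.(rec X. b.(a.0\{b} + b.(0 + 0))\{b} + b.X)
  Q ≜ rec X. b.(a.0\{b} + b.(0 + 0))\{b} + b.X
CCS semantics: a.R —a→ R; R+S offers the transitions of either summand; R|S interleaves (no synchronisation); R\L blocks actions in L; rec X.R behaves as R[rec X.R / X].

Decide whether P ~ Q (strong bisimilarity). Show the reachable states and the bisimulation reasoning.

P's transition system — 4 states:
  p0 = b.(a.0\{b} + b.(0 + 0))\{b} + b.(rec X. b.(a.0\{b} + b.(0 + 0))\{b} + b.X) ⊢ --b--▸ p1, --b--▸ p2
  p1 = (a.0\{b} + b.(0 + 0))\{b} ⊢ --a--▸ p3
  p2 = rec X. b.(a.0\{b} + b.(0 + 0))\{b} + b.X ⊢ --b--▸ p1, --b--▸ p2
  p3 = 0\{b}\{b} ⊢ ·
Q's transition system — 3 states:
  q0 = rec X. b.(a.0\{b} + b.(0 + 0))\{b} + b.X ⊢ --b--▸ q0, --b--▸ q1
  q1 = (a.0\{b} + b.(0 + 0))\{b} ⊢ --a--▸ q2
  q2 = 0\{b}\{b} ⊢ ·
Bisimilarity quotient blocks:
  B0 = {p0, p2, q0}
  B1 = {p1, q1}
  B2 = {p3, q2}
p0 ∈ B0, q0 ∈ B0 → same block

P ~ Q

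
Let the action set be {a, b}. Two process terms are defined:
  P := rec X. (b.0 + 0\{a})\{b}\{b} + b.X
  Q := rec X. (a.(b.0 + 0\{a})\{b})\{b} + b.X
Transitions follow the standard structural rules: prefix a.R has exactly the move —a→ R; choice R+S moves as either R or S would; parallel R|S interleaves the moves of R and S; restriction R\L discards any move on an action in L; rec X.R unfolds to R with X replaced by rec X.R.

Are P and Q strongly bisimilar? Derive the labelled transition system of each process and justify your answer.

Reachable graph of P (1 states):
  m0 = rec X. (b.0 + 0\{a})\{b}\{b} + b.X :: —b→ m0
Reachable graph of Q (2 states):
  n0 = rec X. (a.(b.0 + 0\{a})\{b})\{b} + b.X :: —a→ n1, —b→ n0
  n1 = (b.0 + 0\{a})\{b}\{b} :: stopped
Partition-refinement fixed point:
  B0 = {m0}
  B1 = {n0}
  B2 = {n1}
m0 ∈ B0, n0 ∈ B1 → different blocks

P ≁ Q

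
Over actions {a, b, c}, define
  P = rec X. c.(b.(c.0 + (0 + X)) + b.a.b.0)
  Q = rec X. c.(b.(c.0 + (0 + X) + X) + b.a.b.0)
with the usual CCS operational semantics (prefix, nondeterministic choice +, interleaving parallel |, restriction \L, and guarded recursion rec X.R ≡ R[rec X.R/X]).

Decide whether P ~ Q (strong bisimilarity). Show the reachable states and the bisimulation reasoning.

LTS(P): 6 reachable states
  m0 = rec X. c.(b.(c.0 + (0 + X)) + b.a.b.0) | —c→ m1
  m1 = b.(c.0 + (0 + (rec X. c.(b.(c.0 + (0 + X)) + b.a.b.0)))) + b.a.b.0 | —b→ m2, —b→ m3
  m2 = a.b.0 | —a→ m4
  m3 = c.0 + (0 + (rec X. c.(b.(c.0 + (0 + X)) + b.a.b.0))) | —c→ m1, —c→ m5
  m4 = b.0 | —b→ m5
  m5 = 0 | deadlocked
LTS(Q): 6 reachable states
  n0 = rec X. c.(b.(c.0 + (0 + X) + X) + b.a.b.0) | —c→ n1
  n1 = b.(c.0 + (0 + (rec X. c.(b.(c.0 + (0 + X) + X) + b.a.b.0))) + (rec X. c.(b.(c.0 + (0 + X) + X) + b.a.b.0))) + b.a.b.0 | —b→ n2, —b→ n3
  n2 = a.b.0 | —a→ n4
  n3 = c.0 + (0 + (rec X. c.(b.(c.0 + (0 + X) + X) + b.a.b.0))) + (rec X. c.(b.(c.0 + (0 + X) + X) + b.a.b.0)) | —c→ n1, —c→ n5
  n4 = b.0 | —b→ n5
  n5 = 0 | deadlocked
Bisimilarity quotient blocks:
  B0 = {m0, n0}
  B1 = {m1, n1}
  B2 = {m3, n3}
  B3 = {m5, n5}
  B4 = {m2, n2}
  B5 = {m4, n4}
m0 ∈ B0, n0 ∈ B0 → same block

YES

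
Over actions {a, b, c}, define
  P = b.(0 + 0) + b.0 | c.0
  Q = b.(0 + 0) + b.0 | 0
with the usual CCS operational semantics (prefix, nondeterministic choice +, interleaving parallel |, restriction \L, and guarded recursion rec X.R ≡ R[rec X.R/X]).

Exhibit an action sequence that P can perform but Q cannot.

c

P's transition system — 5 states:
  p0 = b.(0 + 0) + b.0 | c.0 ⊢ =b=> p1, =b=> p2, =c=> p3
  p1 = 0 + 0 ⊢ deadlocked
  p2 = 0 | c.0 ⊢ =c=> p4
  p3 = b.0 | 0 ⊢ =b=> p4
  p4 = 0 | 0 ⊢ deadlocked
Q's transition system — 3 states:
  q0 = b.(0 + 0) + b.0 | 0 ⊢ =b=> q1, =b=> q2
  q1 = 0 + 0 ⊢ deadlocked
  q2 = 0 | 0 ⊢ deadlocked
Trace ⟨c⟩ through P, begin at {p0}:
  [1] c ⇒ {p3}
  — P admits the full trace.
Trace ⟨c⟩ through Q, begin at {q0}:
  [1] c ⇒ ∅ (Q stuck)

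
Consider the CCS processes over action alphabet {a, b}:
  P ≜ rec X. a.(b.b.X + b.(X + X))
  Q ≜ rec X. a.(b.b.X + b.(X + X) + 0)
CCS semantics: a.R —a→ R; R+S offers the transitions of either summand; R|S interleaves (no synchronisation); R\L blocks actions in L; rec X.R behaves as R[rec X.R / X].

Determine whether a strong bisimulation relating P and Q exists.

P ~ Q

Reachable graph of P (4 states):
  s0 = rec X. a.(b.b.X + b.(X + X)) :: -a-> s1
  s1 = b.b.(rec X. a.(b.b.X + b.(X + X))) + b.((rec X. a.(b.b.X + b.(X + X))) + (rec X. a.(b.b.X + b.(X + X)))) :: -b-> s2, -b-> s3
  s2 = (rec X. a.(b.b.X + b.(X + X))) + (rec X. a.(b.b.X + b.(X + X))) :: -a-> s1
  s3 = b.(rec X. a.(b.b.X + b.(X + X))) :: -b-> s0
Reachable graph of Q (4 states):
  t0 = rec X. a.(b.b.X + b.(X + X) + 0) :: -a-> t1
  t1 = b.b.(rec X. a.(b.b.X + b.(X + X) + 0)) + b.((rec X. a.(b.b.X + b.(X + X) + 0)) + (rec X. a.(b.b.X + b.(X + X) + 0))) + 0 :: -b-> t2, -b-> t3
  t2 = (rec X. a.(b.b.X + b.(X + X) + 0)) + (rec X. a.(b.b.X + b.(X + X) + 0)) :: -a-> t1
  t3 = b.(rec X. a.(b.b.X + b.(X + X) + 0)) :: -b-> t0
Bisimilarity quotient blocks:
  B0 = {s0, s2, t0, t2}
  B1 = {s1, t1}
  B2 = {s3, t3}
s0 ∈ B0, t0 ∈ B0 → same block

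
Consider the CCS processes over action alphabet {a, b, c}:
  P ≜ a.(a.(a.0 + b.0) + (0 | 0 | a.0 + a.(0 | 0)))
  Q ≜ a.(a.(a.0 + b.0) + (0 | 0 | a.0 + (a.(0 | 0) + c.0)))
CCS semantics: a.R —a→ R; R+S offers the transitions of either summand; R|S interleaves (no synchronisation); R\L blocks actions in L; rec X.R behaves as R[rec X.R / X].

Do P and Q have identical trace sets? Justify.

trace-distinct — witness ⟨ac⟩

P's transition system — 6 states:
  s0 = a.(a.(a.0 + b.0) + (0 | 0 | a.0 + a.(0 | 0))) ⊢ ··a··> s1
  s1 = a.(a.0 + b.0) + (0 | 0 | a.0 + a.(0 | 0)) ⊢ ··a··> s2, ··a··> s3, ··a··> s4
  s2 = 0 | 0 ⊢ ∅
  s3 = 0 | 0 | 0 ⊢ ∅
  s4 = a.0 + b.0 ⊢ ··a··> s5, ··b··> s5
  s5 = 0 ⊢ ∅
Q's transition system — 6 states:
  t0 = a.(a.(a.0 + b.0) + (0 | 0 | a.0 + (a.(0 | 0) + c.0))) ⊢ ··a··> t1
  t1 = a.(a.0 + b.0) + (0 | 0 | a.0 + (a.(0 | 0) + c.0)) ⊢ ··a··> t2, ··a··> t3, ··a··> t4, ··c··> t5
  t2 = 0 | 0 ⊢ ∅
  t3 = 0 | 0 | 0 ⊢ ∅
  t4 = a.0 + b.0 ⊢ ··a··> t5, ··b··> t5
  t5 = 0 ⊢ ∅
Executing ac from Q (initial set {t0}):
  after a @ step 1: {t1}
  after c @ step 2: {t5}
  — Q admits the full trace.
Executing ac from P (initial set {s0}):
  after a @ step 1: {s1}
  after c @ step 2: ∅  — P cannot continue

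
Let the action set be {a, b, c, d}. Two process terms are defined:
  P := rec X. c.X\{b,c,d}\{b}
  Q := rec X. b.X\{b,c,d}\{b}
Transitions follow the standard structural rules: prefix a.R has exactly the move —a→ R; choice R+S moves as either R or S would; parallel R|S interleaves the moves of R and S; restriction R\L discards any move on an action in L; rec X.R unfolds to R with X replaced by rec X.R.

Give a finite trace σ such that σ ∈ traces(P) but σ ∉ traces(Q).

Reachable graph of P (2 states):
  p0 = rec X. c.X\{b,c,d}\{b} :: -c-> p1
  p1 = (rec X. c.X\{b,c,d}\{b})\{b,c,d}\{b} :: (no moves)
Reachable graph of Q (2 states):
  q0 = rec X. b.X\{b,c,d}\{b} :: -b-> q1
  q1 = (rec X. b.X\{b,c,d}\{b})\{b,c,d}\{b} :: (no moves)
Run σ = ⟨c⟩ on P: start {p0}
  [1] c ⇒ {p1}
  P completes σ.
Run σ = ⟨c⟩ on Q: start {q0}
  [1] c ⇒ ∅  — Q cannot continue

c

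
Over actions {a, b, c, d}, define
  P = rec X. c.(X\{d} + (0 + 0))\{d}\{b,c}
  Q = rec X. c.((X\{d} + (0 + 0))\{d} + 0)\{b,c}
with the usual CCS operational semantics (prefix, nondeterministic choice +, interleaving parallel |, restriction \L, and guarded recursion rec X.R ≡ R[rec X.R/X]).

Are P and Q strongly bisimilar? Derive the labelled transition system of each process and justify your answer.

bisimilar

Reachable graph of P (2 states):
  s0 = rec X. c.(X\{d} + (0 + 0))\{d}\{b,c} :: ··c··> s1
  s1 = ((rec X. c.(X\{d} + (0 + 0))\{d}\{b,c})\{d} + (0 + 0))\{d}\{b,c} :: ·
Reachable graph of Q (2 states):
  t0 = rec X. c.((X\{d} + (0 + 0))\{d} + 0)\{b,c} :: ··c··> t1
  t1 = (((rec X. c.((X\{d} + (0 + 0))\{d} + 0)\{b,c})\{d} + (0 + 0))\{d} + 0)\{b,c} :: ·
Bisimilarity quotient blocks:
  B0 = {s0, t0}
  B1 = {s1, t1}
s0 ∈ B0, t0 ∈ B0 → same block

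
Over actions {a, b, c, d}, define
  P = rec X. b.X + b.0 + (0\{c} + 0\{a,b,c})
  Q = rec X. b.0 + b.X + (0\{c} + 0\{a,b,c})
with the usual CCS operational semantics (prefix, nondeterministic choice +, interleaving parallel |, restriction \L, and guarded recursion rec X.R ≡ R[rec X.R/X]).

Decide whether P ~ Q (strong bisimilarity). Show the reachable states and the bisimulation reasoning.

P's transition system — 2 states:
  m0 = rec X. b.X + b.0 + (0\{c} + 0\{a,b,c}) ⊢ --b--▸ m0, --b--▸ m1
  m1 = 0 ⊢ deadlocked
Q's transition system — 2 states:
  n0 = rec X. b.0 + b.X + (0\{c} + 0\{a,b,c}) ⊢ --b--▸ n0, --b--▸ n1
  n1 = 0 ⊢ deadlocked
Partition-refinement fixed point:
  B0 = {m0, n0}
  B1 = {m1, n1}
m0 ∈ B0, n0 ∈ B0 → same block

P ~ Q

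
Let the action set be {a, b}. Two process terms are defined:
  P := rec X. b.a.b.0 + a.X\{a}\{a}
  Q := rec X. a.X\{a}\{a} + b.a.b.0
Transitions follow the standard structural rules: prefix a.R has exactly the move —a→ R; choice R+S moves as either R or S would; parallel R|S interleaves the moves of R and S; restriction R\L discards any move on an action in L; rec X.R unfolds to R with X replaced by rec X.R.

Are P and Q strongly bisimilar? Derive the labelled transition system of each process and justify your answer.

Reachable graph of P (6 states):
  u0 = rec X. b.a.b.0 + a.X\{a}\{a} | —a→ u1, —b→ u2
  u1 = (rec X. b.a.b.0 + a.X\{a}\{a})\{a}\{a} | —b→ u3
  u2 = a.b.0 | —a→ u4
  u3 = (a.b.0)\{a}\{a} | stopped
  u4 = b.0 | —b→ u5
  u5 = 0 | stopped
Reachable graph of Q (6 states):
  v0 = rec X. a.X\{a}\{a} + b.a.b.0 | —a→ v1, —b→ v2
  v1 = (rec X. a.X\{a}\{a} + b.a.b.0)\{a}\{a} | —b→ v3
  v2 = a.b.0 | —a→ v4
  v3 = (a.b.0)\{a}\{a} | stopped
  v4 = b.0 | —b→ v5
  v5 = 0 | stopped
Bisimilarity quotient blocks:
  B0 = {u0, v0}
  B1 = {u1, u4, v1, v4}
  B2 = {u3, u5, v3, v5}
  B3 = {u2, v2}
u0 ∈ B0, v0 ∈ B0 → same block

YES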